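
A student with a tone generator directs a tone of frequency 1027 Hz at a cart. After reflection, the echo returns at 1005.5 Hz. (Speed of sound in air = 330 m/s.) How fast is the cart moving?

Double Doppler shift off a moving reflector: f₂ = f₀ · (v + u)/(v − u) (u > 0 toward emitter).
Rearranging, u = v · (f₂ − f₀)/(f₂ + f₀) = 330 × -21.5/2032.5 ≈ -3.5 m/s.
So the cart is moving at 3.5 m/s away from the emitter.

3.5 m/s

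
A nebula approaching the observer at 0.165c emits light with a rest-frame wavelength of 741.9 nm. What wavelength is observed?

Relativistic Doppler for wavelength: λ' = λ₀ · √((1 − β)/(1 + β)).
λ' = 741.9 × √(0.8350/1.1650) = 741.9 × 0.84660 ≈ 628.1 nm.

628.1 nm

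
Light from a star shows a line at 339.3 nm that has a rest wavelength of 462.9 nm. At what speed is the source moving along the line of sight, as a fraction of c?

λ'/λ₀ = 0.7330 < 1 (blueshift), so the source is approaching.
λ'/λ₀ = √((1 − β)/(1 + β)) for an approaching source ⇒ β = (1 − r²)/(1 + r²) with r = λ'/λ₀.
β = (1 − 0.5373)/(1 + 0.5373) ≈ 0.301.

0.301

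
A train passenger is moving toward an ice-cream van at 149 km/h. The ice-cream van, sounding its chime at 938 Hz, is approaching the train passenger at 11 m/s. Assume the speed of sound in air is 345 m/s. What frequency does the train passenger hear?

149 km/h = 41.39 m/s.
With source approaching and observer approaching, f' = f · (v + v_o)/(v − v_s).
f' = 938 × (345 + 41.39)/(345 − 11) = 938 × 386.39/334 ≈ 1085 Hz.

1085 Hz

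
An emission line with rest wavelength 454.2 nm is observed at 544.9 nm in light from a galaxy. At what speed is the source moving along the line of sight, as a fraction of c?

λ'/λ₀ = 1.1997 > 1 (redshift), so the source is receding.
λ'/λ₀ = √((1 + β)/(1 − β)) for a receding source ⇒ β = (r² − 1)/(r² + 1) with r = λ'/λ₀.
β = (1.4393 − 1)/(1.4393 + 1) ≈ 0.180.

0.180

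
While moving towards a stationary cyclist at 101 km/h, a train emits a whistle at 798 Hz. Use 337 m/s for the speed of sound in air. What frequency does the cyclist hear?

870 Hz

101 km/h = 28.06 m/s.
Only the source moves, toward the listener, so f' = f · v/(v − v_s).
f' = 798 × 337/(337 − 28.06) = 798 × 337/308.9 ≈ 870 Hz.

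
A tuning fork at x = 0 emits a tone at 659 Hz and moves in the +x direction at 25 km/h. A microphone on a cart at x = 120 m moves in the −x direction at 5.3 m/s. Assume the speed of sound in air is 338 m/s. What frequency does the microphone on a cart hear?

25 km/h = 6.944 m/s.
The observer lies on the +x side, so the source is heading toward the observer and the observer is heading toward the source.
With source approaching and observer approaching, f' = f · (v + v_o)/(v − v_s).
f' = 659 × (338 + 5.3)/(338 − 6.944) = 659 × 343.3/331.06 ≈ 683 Hz.

683 Hz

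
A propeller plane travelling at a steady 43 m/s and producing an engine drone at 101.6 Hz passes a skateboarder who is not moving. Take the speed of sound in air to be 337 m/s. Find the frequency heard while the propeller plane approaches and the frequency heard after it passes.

Approaching: f₁ = f · v/(v − v_s) = 101.6 × 337/294 ≈ 116 Hz.
Receding: f₂ = f · v/(v + v_s) = 101.6 × 337/380 ≈ 90 Hz.

116 Hz approaching; 90 Hz receding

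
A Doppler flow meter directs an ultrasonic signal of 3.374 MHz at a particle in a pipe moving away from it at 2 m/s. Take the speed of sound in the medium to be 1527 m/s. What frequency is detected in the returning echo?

The particle in a pipe first receives the wave as a moving observer: f₁ = f₀ · (v − u)/v = 3.374 × (1527 − 2)/1527 ≈ 3.370 MHz.
The reflection then acts as a moving source: f₂ = f₁ · v/(v + u) ≈ 3.365 MHz.
Equivalently f₂ = f₀ · (v − u)/(v + u).

3.365 MHz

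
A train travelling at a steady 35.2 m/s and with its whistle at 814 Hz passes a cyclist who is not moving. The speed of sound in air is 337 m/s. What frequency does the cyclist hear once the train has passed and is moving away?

Receding: f₂ = f · v/(v + v_s) = 814 × 337/372.2 ≈ 737 Hz.

737 Hz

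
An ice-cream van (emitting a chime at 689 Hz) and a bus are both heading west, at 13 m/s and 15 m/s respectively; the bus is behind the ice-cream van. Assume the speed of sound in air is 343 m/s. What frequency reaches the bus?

The bus is behind, so the ice-cream van is moving away from it while the bus is moving toward the ice-cream van.
With source receding and observer approaching, f' = f · (v + v_o)/(v + v_s).
f' = 689 × (343 + 15)/(343 + 13) = 689 × 358/356 ≈ 693 Hz.

693 Hz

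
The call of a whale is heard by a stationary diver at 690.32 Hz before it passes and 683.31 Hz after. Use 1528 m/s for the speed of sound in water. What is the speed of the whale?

f₁/f₂ = (v + v_s)/(v − v_s), so v_s = v · (f₁ − f₂)/(f₁ + f₂).
v_s = 1528 × (690.32 − 683.31)/(690.32 + 683.31) = 1528 × 7.01/1373.63 ≈ 7.8 m/s.

7.8 m/s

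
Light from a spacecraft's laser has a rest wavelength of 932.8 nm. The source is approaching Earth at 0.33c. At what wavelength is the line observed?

662.1 nm

Relativistic Doppler for wavelength: λ' = λ₀ · √((1 − β)/(1 + β)).
λ' = 932.8 × √(0.6700/1.3300) = 932.8 × 0.70976 ≈ 662.1 nm.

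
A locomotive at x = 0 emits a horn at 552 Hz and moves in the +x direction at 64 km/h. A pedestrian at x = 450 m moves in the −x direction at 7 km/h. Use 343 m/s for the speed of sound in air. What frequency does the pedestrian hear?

64 km/h = 17.78 m/s; 7 km/h = 1.944 m/s.
The observer lies on the +x side, so the source is heading toward the observer and the observer is heading toward the source.
With source approaching and observer approaching, f' = f · (v + v_o)/(v − v_s).
f' = 552 × (343 + 1.944)/(343 − 17.78) = 552 × 344.94/325.22 ≈ 585 Hz.

585 Hz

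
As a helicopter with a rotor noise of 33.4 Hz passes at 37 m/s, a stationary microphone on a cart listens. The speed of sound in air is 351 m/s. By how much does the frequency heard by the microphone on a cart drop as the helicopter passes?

7.12 Hz

Approaching: f₁ = f · v/(v − v_s) = 33.4 × 351/314 ≈ 37.34 Hz.
Receding: f₂ = f · v/(v + v_s) = 33.4 × 351/388 ≈ 30.21 Hz.
Drop: f₁ − f₂ = 2f·v·v_s/(v² − v_s²) = 2 × 33.4 × 351 × 37/(351² − 37²) ≈ 7.12 Hz.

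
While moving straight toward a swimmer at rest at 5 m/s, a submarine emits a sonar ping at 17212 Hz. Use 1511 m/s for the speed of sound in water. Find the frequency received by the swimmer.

Only the source moves, toward the listener, so f' = f · v/(v − v_s).
f' = 17212 × 1511/(1511 − 5) = 17212 × 1511/1506 ≈ 17269 Hz.

17269 Hz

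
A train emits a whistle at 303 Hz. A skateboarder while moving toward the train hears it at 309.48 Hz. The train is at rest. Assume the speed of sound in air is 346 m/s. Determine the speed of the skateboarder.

7.4 m/s

f' = f · (v + v_o)/v ⇒ v_o = v · |f'/f − 1|.
v_o = 346 × |309.48/303 − 1| = 346 × 0.02139 ≈ 7.4 m/s.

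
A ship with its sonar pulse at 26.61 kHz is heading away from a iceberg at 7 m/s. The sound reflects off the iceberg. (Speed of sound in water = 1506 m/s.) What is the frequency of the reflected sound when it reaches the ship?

The iceberg receives the sound from a moving source: f₁ = f₀ · v/(v + v_e) = 26.61 × 1506/1513 ≈ 26.5 kHz.
On the return leg the ship is a moving observer: f₂ = f₁ · (v − v_e)/v = 26.5 × 1499/1506 ≈ 26.4 kHz.
Equivalently f₂ = f₀ · (v − v_e)/(v + v_e).

26.4 kHz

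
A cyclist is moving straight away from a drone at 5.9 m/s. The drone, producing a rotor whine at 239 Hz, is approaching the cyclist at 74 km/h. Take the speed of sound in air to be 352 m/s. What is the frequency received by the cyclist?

74 km/h = 20.56 m/s.
With source approaching and observer receding, f' = f · (v − v_o)/(v − v_s).
f' = 239 × (352 − 5.9)/(352 − 20.56) = 239 × 346.1/331.44 ≈ 250 Hz.

250 Hz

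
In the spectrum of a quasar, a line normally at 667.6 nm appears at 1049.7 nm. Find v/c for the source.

0.424

λ'/λ₀ = 1.5723 > 1 (redshift), so the source is receding.
λ'/λ₀ = √((1 + β)/(1 − β)) for a receding source ⇒ β = (r² − 1)/(r² + 1) with r = λ'/λ₀.
β = (2.4723 − 1)/(2.4723 + 1) ≈ 0.424.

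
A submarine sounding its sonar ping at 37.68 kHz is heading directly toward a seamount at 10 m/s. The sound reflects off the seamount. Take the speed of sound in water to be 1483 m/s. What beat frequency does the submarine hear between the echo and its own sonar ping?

The seamount receives the sound from a moving source: f₁ = f₀ · v/(v − v_e) = 37.68 × 1483/1473 ≈ 37.936 kHz.
On the return leg the submarine is a moving observer: f₂ = f₁ · (v + v_e)/v = 37.936 × 1493/1483 ≈ 38.192 kHz.
Equivalently f₂ = f₀ · (v + v_e)/(v − v_e).
Beat against the emitted tone (with f₀ = 37680 Hz): |f₂ − f₀| = 2v_e·f₀/(v − v_e) = 2 × 10 × 37680/1473 ≈ 512 Hz.

512 Hz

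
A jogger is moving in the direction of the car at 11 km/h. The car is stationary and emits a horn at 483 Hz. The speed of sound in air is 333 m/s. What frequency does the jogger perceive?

487 Hz

11 km/h = 3.056 m/s.
Moving observer, stationary source: f' = f · (v + v_o)/v.
f' = 483 × (333 + 3.056)/333 = 483 × 336.06/333 ≈ 487 Hz.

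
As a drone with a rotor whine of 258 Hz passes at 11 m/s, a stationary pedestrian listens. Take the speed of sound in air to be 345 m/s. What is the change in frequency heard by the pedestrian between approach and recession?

Approaching: f₁ = f · v/(v − v_s) = 258 × 345/334 ≈ 266.5 Hz.
Receding: f₂ = f · v/(v + v_s) = 258 × 345/356 ≈ 250.0 Hz.
Drop: f₁ − f₂ = 2f·v·v_s/(v² − v_s²) = 2 × 258 × 345 × 11/(345² − 11²) ≈ 16.5 Hz.

16.5 Hz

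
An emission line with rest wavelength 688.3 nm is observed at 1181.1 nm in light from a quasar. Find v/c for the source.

0.493c

λ'/λ₀ = 1.7160 > 1 (redshift), so the source is receding.
λ'/λ₀ = √((1 + β)/(1 − β)) for a receding source ⇒ β = (r² − 1)/(r² + 1) with r = λ'/λ₀.
β = (2.9445 − 1)/(2.9445 + 1) ≈ 0.493.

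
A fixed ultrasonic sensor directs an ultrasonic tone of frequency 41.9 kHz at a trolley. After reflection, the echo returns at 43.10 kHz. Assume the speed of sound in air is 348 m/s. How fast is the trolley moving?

Double Doppler shift off a moving reflector: f₂ = f₀ · (v + u)/(v − u) (u > 0 toward emitter).
Rearranging, u = v · (f₂ − f₀)/(f₂ + f₀) = 348 × 1.20/85.00 ≈ 4.9 m/s.
So the trolley is moving at 4.9 m/s toward the emitter.

4.9 m/s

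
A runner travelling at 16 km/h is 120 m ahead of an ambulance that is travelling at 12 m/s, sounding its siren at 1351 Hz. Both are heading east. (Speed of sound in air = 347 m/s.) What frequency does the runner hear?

16 km/h = 4.444 m/s.
The runner is ahead, so the ambulance is moving toward it while the runner is moving away from the ambulance.
With source approaching and observer receding, f' = f · (v − v_o)/(v − v_s).
f' = 1351 × (347 − 4.444)/(347 − 12) = 1351 × 342.56/335 ≈ 1381 Hz.

1381 Hz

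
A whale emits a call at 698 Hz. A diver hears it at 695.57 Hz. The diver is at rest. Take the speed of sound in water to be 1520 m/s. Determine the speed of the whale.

5.3 m/s

f' < f, so the whale is receding.
f' = f · v/(v + v_s) ⇒ v_s = v · |1 − f/f'|.
v_s = 1520 × |1 − 698/695.57| = 1520 × 0.003494 ≈ 5.3 m/s.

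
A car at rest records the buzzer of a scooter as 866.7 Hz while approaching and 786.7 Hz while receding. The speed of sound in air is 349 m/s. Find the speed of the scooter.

16.9 m/s

f₁/f₂ = (v + v_s)/(v − v_s), so v_s = v · (f₁ − f₂)/(f₁ + f₂).
v_s = 349 × (866.7 − 786.7)/(866.7 + 786.7) = 349 × 80.0/1653.4 ≈ 16.9 m/s.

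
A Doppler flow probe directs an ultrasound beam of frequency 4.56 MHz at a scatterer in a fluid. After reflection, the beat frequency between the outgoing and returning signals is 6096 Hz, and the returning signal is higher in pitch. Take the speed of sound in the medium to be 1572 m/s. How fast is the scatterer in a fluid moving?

Double Doppler shift off a moving reflector: f₂ = f₀ · (v + u)/(v − u) (u > 0 toward emitter).
Returning signal is higher, so f₂ = f₀ + Δf = 4560000 + 6096 = 4566096 Hz.
Rearranging, u = v · (f₂ − f₀)/(f₂ + f₀) = 1572 × 6096/9126096 ≈ 1.05 m/s.
So the scatterer in a fluid is moving at 1.05 m/s toward the emitter.

1.05 m/s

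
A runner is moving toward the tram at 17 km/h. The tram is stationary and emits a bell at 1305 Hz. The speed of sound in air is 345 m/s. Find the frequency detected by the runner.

17 km/h = 4.722 m/s.
Moving observer, stationary source: f' = f · (v + v_o)/v.
f' = 1305 × (345 + 4.722)/345 = 1305 × 349.72/345 ≈ 1323 Hz.

1323 Hz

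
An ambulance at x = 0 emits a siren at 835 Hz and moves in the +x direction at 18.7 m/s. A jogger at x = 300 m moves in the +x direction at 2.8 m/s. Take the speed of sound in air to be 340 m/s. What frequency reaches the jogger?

The observer lies on the +x side, so the source is heading toward the observer and the observer is heading away from the source.
Both move, so f' = f · (v − v_o)/(v − v_s).
f' = 835 × (340 − 2.8)/(340 − 18.7) = 835 × 337.2/321.3 ≈ 876 Hz.

876 Hz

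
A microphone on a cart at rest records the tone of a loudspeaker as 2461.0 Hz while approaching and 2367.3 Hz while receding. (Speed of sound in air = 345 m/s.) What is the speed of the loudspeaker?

6.7 m/s

f₁/f₂ = (v + v_s)/(v − v_s), so v_s = v · (f₁ − f₂)/(f₁ + f₂).
v_s = 345 × (2461.0 − 2367.3)/(2461.0 + 2367.3) = 345 × 93.7/4828.3 ≈ 6.7 m/s.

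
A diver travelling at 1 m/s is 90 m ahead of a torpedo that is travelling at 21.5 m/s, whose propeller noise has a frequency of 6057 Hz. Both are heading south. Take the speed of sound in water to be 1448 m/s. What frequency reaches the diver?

The diver is ahead, so the torpedo is moving toward it while the diver is moving away from the torpedo.
With source approaching and observer receding, f' = f · (v − v_o)/(v − v_s).
f' = 6057 × (1448 − 1)/(1448 − 21.5) = 6057 × 1447/1426.5 ≈ 6144 Hz.

6144 Hz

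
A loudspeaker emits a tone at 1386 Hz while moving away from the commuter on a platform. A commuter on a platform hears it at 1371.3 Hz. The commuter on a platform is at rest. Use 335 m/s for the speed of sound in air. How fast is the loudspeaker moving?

3.6 m/s

f' = f · v/(v + v_s) ⇒ v_s = v · |1 − f/f'|.
v_s = 335 × |1 − 1386/1371.3| = 335 × 0.01072 ≈ 3.6 m/s.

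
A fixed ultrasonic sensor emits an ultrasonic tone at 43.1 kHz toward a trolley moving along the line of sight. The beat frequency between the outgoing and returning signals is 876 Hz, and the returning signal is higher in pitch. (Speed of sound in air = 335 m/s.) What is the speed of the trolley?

3.4 m/s

Double Doppler shift off a moving reflector: f₂ = f₀ · (v + u)/(v − u) (u > 0 toward emitter).
Returning signal is higher, so f₂ = f₀ + Δf = 43100 + 876 = 43976 Hz.
Rearranging, u = v · (f₂ − f₀)/(f₂ + f₀) = 335 × 876/87076 ≈ 3.4 m/s.
So the trolley is moving at 3.4 m/s toward the emitter.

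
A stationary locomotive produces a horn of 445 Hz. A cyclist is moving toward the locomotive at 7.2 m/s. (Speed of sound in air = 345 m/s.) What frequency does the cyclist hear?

Moving observer, stationary source: f' = f · (v + v_o)/v.
f' = 445 × (345 + 7.2)/345 = 445 × 352.2/345 ≈ 454 Hz.

454 Hz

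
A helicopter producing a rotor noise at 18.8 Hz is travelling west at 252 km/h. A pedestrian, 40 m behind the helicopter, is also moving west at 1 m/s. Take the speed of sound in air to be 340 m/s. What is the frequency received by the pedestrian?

15.6 Hz

252 km/h = 70 m/s.
The pedestrian is behind, so the helicopter is moving away from it while the pedestrian is moving toward the helicopter.
With source receding and observer approaching, f' = f · (v + v_o)/(v + v_s).
f' = 18.8 × (340 + 1)/(340 + 70) = 18.8 × 341/410 ≈ 15.6 Hz.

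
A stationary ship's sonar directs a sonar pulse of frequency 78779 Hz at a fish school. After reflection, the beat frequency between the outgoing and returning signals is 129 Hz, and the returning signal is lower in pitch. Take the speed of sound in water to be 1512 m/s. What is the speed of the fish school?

1.24 m/s

Double Doppler shift off a moving reflector: f₂ = f₀ · (v + u)/(v − u) (u > 0 toward emitter).
Returning signal is lower, so f₂ = f₀ − Δf = 78779 − 129 = 78650 Hz.
Rearranging, u = v · (f₂ − f₀)/(f₂ + f₀) = 1512 × -129/157429 ≈ -1.24 m/s.
So the fish school is moving at 1.24 m/s away from the emitter.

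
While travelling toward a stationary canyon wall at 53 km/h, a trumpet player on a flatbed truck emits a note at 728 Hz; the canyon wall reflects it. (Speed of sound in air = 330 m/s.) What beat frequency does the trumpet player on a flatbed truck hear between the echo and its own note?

68 Hz

53 km/h = 14.72 m/s.
The canyon wall receives the sound from a moving source: f₁ = f₀ · v/(v − v_e) = 728 × 330/315.28 ≈ 762.0 Hz.
On the return leg the trumpet player on a flatbed truck is a moving observer: f₂ = f₁ · (v + v_e)/v = 762.0 × 344.72/330 ≈ 796.0 Hz.
Beat against the emitted tone: |f₂ − f₀| = 2v_e·f₀/(v − v_e) = 2 × 14.72 × 728/315.28 ≈ 68 Hz.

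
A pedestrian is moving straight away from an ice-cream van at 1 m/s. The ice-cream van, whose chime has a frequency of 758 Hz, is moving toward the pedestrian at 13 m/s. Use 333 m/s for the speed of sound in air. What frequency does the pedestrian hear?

786 Hz

Both move, so f' = f · (v − v_o)/(v − v_s).
f' = 758 × (333 − 1)/(333 − 13) = 758 × 332/320 ≈ 786 Hz.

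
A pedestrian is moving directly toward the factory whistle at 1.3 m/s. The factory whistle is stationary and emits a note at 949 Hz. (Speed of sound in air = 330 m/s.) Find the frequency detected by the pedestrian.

953 Hz

Moving observer, stationary source: f' = f · (v + v_o)/v.
f' = 949 × (330 + 1.3)/330 = 949 × 331.3/330 ≈ 953 Hz.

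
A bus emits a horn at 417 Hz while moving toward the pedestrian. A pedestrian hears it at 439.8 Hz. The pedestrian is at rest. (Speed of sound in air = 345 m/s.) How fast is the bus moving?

17.9 m/s

f' = f · v/(v − v_s) ⇒ v_s = v · |1 − f/f'|.
v_s = 345 × |1 − 417/439.8| = 345 × 0.05184 ≈ 17.9 m/s.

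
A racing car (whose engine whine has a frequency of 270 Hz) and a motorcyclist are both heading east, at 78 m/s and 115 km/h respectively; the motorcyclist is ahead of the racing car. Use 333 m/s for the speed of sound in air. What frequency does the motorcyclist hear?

115 km/h = 31.94 m/s.
The motorcyclist is ahead, so the racing car is moving toward it while the motorcyclist is moving away from the racing car.
With source approaching and observer receding, f' = f · (v − v_o)/(v − v_s).
f' = 270 × (333 − 31.94)/(333 − 78) = 270 × 301.06/255 ≈ 319 Hz.

319 Hz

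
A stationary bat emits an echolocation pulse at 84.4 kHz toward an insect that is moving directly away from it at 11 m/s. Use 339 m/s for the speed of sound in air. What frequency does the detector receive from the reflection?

At the insect (a moving observer), f₁ = f₀ · (v − u)/v = 84.4 × 328/339 ≈ 81.7 kHz.
On reflection it acts as a source moving away from the stationary detector: f₂ = f₁ · v/(v + u) = 81.7 × 339/350 ≈ 79.1 kHz.
Equivalently f₂ = f₀ · (v − u)/(v + u).

79.1 kHz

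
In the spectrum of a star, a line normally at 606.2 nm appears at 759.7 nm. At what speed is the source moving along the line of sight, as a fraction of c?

0.222

λ'/λ₀ = 1.2532 > 1 (redshift), so the source is receding.
λ'/λ₀ = √((1 + β)/(1 − β)) for a receding source ⇒ β = (r² − 1)/(r² + 1) with r = λ'/λ₀.
β = (1.5706 − 1)/(1.5706 + 1) ≈ 0.222.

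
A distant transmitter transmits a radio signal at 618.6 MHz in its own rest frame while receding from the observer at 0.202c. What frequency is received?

Relativistic Doppler for frequency: f' = f₀ · √((1 − β)/(1 + β)).
f' = 618.6 × √(0.7980/1.2020) = 618.6 × 0.81480 ≈ 504.0 MHz.

504.0 MHz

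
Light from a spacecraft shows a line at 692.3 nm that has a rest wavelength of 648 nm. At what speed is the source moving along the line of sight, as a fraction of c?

λ'/λ₀ = 1.0684 > 1 (redshift), so the source is receding.
λ'/λ₀ = √((1 + β)/(1 − β)) for a receding source ⇒ β = (r² − 1)/(r² + 1) with r = λ'/λ₀.
β = (1.1414 − 1)/(1.1414 + 1) ≈ 0.066.

0.066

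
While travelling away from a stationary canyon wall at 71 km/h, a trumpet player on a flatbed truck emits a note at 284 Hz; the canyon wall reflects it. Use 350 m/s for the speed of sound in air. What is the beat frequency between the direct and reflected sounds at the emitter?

30.3 Hz

71 km/h = 19.72 m/s.
The canyon wall receives the sound from a moving source: f₁ = f₀ · v/(v + v_e) = 284 × 350/369.72 ≈ 268.9 Hz.
On the return leg the trumpet player on a flatbed truck is a moving observer: f₂ = f₁ · (v − v_e)/v = 268.9 × 330.28/350 ≈ 253.7 Hz.
Beat against the emitted tone: |f₂ − f₀| = 2v_e·f₀/(v + v_e) = 2 × 19.72 × 284/369.72 ≈ 30.3 Hz.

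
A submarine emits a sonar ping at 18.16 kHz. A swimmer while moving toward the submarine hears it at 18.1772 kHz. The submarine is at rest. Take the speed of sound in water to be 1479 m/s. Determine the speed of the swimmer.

f' = f · (v + v_o)/v ⇒ v_o = v · |f'/f − 1|.
v_o = 1479 × |18.1772/18.16 − 1| = 1479 × 0.0009471 ≈ 1.40 m/s.

1.40 m/s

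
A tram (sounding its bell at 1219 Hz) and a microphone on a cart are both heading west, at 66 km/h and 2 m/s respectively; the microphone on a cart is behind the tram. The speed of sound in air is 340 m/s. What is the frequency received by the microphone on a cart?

1163 Hz

66 km/h = 18.33 m/s.
The microphone on a cart is behind, so the tram is moving away from it while the microphone on a cart is moving toward the tram.
With source receding and observer approaching, f' = f · (v + v_o)/(v + v_s).
f' = 1219 × (340 + 2)/(340 + 18.33) = 1219 × 342/358.33 ≈ 1163 Hz.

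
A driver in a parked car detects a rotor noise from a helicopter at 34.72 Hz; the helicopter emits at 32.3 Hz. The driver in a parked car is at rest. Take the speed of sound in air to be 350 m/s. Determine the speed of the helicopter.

24.4 m/s

f' > f, so the helicopter is approaching.
f' = f · v/(v − v_s) ⇒ v_s = v · |1 − f/f'|.
v_s = 350 × |1 − 32.3/34.72| = 350 × 0.0697 ≈ 24.4 m/s.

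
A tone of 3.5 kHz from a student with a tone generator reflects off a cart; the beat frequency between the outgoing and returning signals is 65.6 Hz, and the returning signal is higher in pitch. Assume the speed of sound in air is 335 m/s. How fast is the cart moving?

3.1 m/s

Double Doppler shift off a moving reflector: f₂ = f₀ · (v + u)/(v − u) (u > 0 toward emitter).
Returning signal is higher, so f₂ = f₀ + Δf = 3500 + 65.6 = 3565.6 Hz.
Rearranging, u = v · (f₂ − f₀)/(f₂ + f₀) = 335 × 65.6/7065.6 ≈ 3.1 m/s.
So the cart is moving at 3.1 m/s toward the emitter.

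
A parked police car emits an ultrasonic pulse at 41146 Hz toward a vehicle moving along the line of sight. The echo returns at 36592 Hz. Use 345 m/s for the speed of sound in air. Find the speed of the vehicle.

Double Doppler shift off a moving reflector: f₂ = f₀ · (v + u)/(v − u) (u > 0 toward emitter).
Rearranging, u = v · (f₂ − f₀)/(f₂ + f₀) = 345 × -4554/77738 ≈ -20.2 m/s.
So the vehicle is moving at 20.2 m/s away from the emitter.

20.2 m/s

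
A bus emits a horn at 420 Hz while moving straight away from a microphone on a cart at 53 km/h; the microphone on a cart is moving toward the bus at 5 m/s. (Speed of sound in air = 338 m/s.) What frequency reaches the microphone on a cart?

408 Hz

53 km/h = 14.72 m/s.
With source receding and observer approaching, f' = f · (v + v_o)/(v + v_s).
f' = 420 × (338 + 5)/(338 + 14.72) = 420 × 343/352.72 ≈ 408 Hz.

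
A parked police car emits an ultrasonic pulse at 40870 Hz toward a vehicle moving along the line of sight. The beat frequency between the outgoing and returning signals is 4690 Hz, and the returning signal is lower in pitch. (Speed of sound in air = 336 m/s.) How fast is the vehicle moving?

Double Doppler shift off a moving reflector: f₂ = f₀ · (v + u)/(v − u) (u > 0 toward emitter).
Returning signal is lower, so f₂ = f₀ − Δf = 40870 − 4690 = 36180 Hz.
Rearranging, u = v · (f₂ − f₀)/(f₂ + f₀) = 336 × -4690/77050 ≈ -20.5 m/s.
So the vehicle is moving at 20.5 m/s away from the emitter.

20.5 m/s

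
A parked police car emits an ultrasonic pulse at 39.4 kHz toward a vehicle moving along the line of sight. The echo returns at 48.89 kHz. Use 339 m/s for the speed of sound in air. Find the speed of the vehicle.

36 m/s

Double Doppler shift off a moving reflector: f₂ = f₀ · (v + u)/(v − u) (u > 0 toward emitter).
Rearranging, u = v · (f₂ − f₀)/(f₂ + f₀) = 339 × 9.49/88.29 ≈ 36 m/s.
So the vehicle is moving at 36 m/s toward the emitter.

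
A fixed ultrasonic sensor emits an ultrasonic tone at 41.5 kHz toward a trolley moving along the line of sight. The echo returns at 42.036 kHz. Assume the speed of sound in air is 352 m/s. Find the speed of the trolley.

Double Doppler shift off a moving reflector: f₂ = f₀ · (v + u)/(v − u) (u > 0 toward emitter).
Rearranging, u = v · (f₂ − f₀)/(f₂ + f₀) = 352 × 0.536/83.536 ≈ 2.26 m/s.
So the trolley is moving at 2.26 m/s toward the emitter.

2.26 m/s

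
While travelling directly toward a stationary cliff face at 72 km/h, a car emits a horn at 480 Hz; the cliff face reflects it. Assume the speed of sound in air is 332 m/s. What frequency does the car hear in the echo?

72 km/h = 20 m/s.
The cliff face receives the sound from a moving source: f₁ = f₀ · v/(v − v_e) = 480 × 332/312 ≈ 511 Hz.
On the return leg the car is a moving observer: f₂ = f₁ · (v + v_e)/v = 511 × 352/332 ≈ 542 Hz.
Equivalently f₂ = f₀ · (v + v_e)/(v − v_e).

542 Hz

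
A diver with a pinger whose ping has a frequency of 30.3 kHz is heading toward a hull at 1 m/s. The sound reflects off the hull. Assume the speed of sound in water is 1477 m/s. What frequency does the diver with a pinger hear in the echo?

30.3 kHz

The hull receives the sound from a moving source: f₁ = f₀ · v/(v − v_e) = 30.3 × 1477/1476 ≈ 30.3 kHz.
On the return leg the diver with a pinger is a moving observer: f₂ = f₁ · (v + v_e)/v = 30.3 × 1478/1477 ≈ 30.3 kHz.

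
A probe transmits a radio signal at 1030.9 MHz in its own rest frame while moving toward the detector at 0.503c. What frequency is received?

Relativistic Doppler for frequency: f' = f₀ · √((1 + β)/(1 − β)).
f' = 1030.9 × √(1.5030/0.4970) = 1030.9 × 1.73901 ≈ 1792.7 MHz.

1792.7 MHz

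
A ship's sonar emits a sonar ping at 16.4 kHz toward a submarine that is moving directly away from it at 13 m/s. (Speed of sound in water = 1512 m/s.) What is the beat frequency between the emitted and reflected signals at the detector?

280 Hz

The submarine first receives the wave as a moving observer: f₁ = f₀ · (v − u)/v = 16.4 × (1512 − 13)/1512 ≈ 16.259 kHz.
The reflection then acts as a moving source: f₂ = f₁ · v/(v + u) ≈ 16.120 kHz.
Equivalently f₂ = f₀ · (v − u)/(v + u).
Beat frequency (with f₀ = 16400 Hz): |f₂ − f₀| = 2u·f₀/(v + u) = 2 × 13 × 16400/1525 ≈ 280 Hz.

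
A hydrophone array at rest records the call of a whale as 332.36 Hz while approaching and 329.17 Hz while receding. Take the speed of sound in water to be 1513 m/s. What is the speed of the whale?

f₁/f₂ = (v + v_s)/(v − v_s), so v_s = v · (f₁ − f₂)/(f₁ + f₂).
v_s = 1513 × (332.36 − 329.17)/(332.36 + 329.17) = 1513 × 3.19/661.53 ≈ 7.3 m/s.

7.3 m/s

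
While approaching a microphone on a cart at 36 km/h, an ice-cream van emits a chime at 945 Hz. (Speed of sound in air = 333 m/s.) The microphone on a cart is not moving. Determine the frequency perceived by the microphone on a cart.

36 km/h = 10 m/s.
Only the source moves, toward the listener, so f' = f · v/(v − v_s).
f' = 945 × 333/(333 − 10) = 945 × 333/323 ≈ 974 Hz.

974 Hz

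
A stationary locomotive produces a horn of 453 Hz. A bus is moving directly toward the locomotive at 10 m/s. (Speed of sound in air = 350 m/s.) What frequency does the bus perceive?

466 Hz

Only the observer moves, toward the source, so f' = f · (v + v_o)/v.
f' = 453 × (350 + 10)/350 = 453 × 360/350 ≈ 466 Hz.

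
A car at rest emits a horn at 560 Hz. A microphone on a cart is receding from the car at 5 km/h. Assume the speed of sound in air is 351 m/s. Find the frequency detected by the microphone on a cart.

558 Hz

5 km/h = 1.389 m/s.
Only the observer moves, away from the source, so f' = f · (v − v_o)/v.
f' = 560 × (351 − 1.389)/351 = 560 × 349.61/351 ≈ 558 Hz.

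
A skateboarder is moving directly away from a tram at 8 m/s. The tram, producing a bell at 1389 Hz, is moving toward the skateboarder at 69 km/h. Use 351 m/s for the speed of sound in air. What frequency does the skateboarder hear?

69 km/h = 19.17 m/s.
With source approaching and observer receding, f' = f · (v − v_o)/(v − v_s).
f' = 1389 × (351 − 8)/(351 − 19.17) = 1389 × 343/331.83 ≈ 1436 Hz.

1436 Hz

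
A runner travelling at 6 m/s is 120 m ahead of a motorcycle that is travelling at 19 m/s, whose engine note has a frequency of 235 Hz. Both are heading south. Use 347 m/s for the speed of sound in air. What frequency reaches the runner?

244 Hz

The runner is ahead, so the motorcycle is moving toward it while the runner is moving away from the motorcycle.
With source approaching and observer receding, f' = f · (v − v_o)/(v − v_s).
f' = 235 × (347 − 6)/(347 − 19) = 235 × 341/328 ≈ 244 Hz.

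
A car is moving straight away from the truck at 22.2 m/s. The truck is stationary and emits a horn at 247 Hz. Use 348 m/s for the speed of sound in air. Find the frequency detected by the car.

Moving observer, stationary source: f' = f · (v − v_o)/v.
f' = 247 × (348 − 22.2)/348 = 247 × 325.8/348 ≈ 231 Hz.

231 Hz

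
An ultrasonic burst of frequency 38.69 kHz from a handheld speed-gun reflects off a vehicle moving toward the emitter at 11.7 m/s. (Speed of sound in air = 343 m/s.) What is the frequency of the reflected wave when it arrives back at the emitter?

At the vehicle (a moving observer), f₁ = f₀ · (v + u)/v = 38.69 × 354.7/343 ≈ 40.0 kHz.
The reflection then acts as a moving source: f₂ = f₁ · v/(v − u) ≈ 41.4 kHz.
Equivalently f₂ = f₀ · (v + u)/(v − u).

41.4 kHz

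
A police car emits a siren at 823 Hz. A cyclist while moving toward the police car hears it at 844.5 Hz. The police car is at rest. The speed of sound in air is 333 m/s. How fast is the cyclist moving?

f' = f · (v + v_o)/v ⇒ v_o = v · |f'/f − 1|.
v_o = 333 × |844.5/823 − 1| = 333 × 0.02612 ≈ 8.7 m/s.

8.7 m/s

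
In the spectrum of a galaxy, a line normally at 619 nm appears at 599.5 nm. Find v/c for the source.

0.032

λ'/λ₀ = 0.9685 < 1 (blueshift), so the source is approaching.
λ'/λ₀ = √((1 − β)/(1 + β)) for an approaching source ⇒ β = (1 − r²)/(1 + r²) with r = λ'/λ₀.
β = (1 − 0.9380)/(1 + 0.9380) ≈ 0.032.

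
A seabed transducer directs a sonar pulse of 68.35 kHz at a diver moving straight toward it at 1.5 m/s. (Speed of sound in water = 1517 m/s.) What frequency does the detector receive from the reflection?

The diver first receives the wave as a moving observer: f₁ = f₀ · (v + u)/v = 68.35 × (1517 + 1.5)/1517 ≈ 68.4 kHz.
On reflection it acts as a source moving toward the stationary detector: f₂ = f₁ · v/(v − u) = 68.4 × 1517/1515.5 ≈ 68.5 kHz.

68.5 kHz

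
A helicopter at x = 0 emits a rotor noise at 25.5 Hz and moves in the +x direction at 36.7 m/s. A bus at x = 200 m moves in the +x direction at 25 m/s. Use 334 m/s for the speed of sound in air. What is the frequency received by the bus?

26.5 Hz

The observer lies on the +x side, so the source is heading toward the observer and the observer is heading away from the source.
General Doppler shift: f' = f · (v − v_o)/(v − v_s).
f' = 25.5 × (334 − 25)/(334 − 36.7) = 25.5 × 309/297.3 ≈ 26.5 Hz.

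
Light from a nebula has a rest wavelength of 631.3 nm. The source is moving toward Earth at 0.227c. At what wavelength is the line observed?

501.1 nm

Relativistic Doppler for wavelength: λ' = λ₀ · √((1 − β)/(1 + β)).
λ' = 631.3 × √(0.7730/1.2270) = 631.3 × 0.79372 ≈ 501.1 nm.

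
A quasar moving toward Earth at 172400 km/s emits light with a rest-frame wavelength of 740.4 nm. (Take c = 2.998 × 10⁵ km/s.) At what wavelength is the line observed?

384.6 nm

β = v/c = 172400/299800 = 0.5751.
Relativistic Doppler for wavelength: λ' = λ₀ · √((1 − β)/(1 + β)).
λ' = 740.4 × √(0.4249/1.5751) = 740.4 × 0.51942 ≈ 384.6 nm.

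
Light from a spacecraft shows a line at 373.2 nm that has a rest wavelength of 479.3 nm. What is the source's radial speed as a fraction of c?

0.245c

λ'/λ₀ = 0.7786 < 1 (blueshift), so the source is approaching.
λ'/λ₀ = √((1 − β)/(1 + β)) for an approaching source ⇒ β = (1 − r²)/(1 + r²) with r = λ'/λ₀.
β = (1 − 0.6063)/(1 + 0.6063) ≈ 0.245.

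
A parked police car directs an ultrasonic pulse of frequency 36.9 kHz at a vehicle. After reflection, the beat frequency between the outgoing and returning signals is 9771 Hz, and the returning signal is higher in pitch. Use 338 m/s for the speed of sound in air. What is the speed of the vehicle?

Double Doppler shift off a moving reflector: f₂ = f₀ · (v + u)/(v − u) (u > 0 toward emitter).
Returning signal is higher, so f₂ = f₀ + Δf = 36900 + 9771 = 46671 Hz.
Rearranging, u = v · (f₂ − f₀)/(f₂ + f₀) = 338 × 9771/83571 ≈ 40 m/s.
So the vehicle is moving at 40 m/s toward the emitter.

40 m/s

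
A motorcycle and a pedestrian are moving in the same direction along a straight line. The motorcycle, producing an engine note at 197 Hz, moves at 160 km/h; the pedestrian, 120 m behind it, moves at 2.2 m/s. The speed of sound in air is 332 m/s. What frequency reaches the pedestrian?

175 Hz

160 km/h = 44.44 m/s.
The pedestrian is behind, so the motorcycle is moving away from it while the pedestrian is moving toward the motorcycle.
With source receding and observer approaching, f' = f · (v + v_o)/(v + v_s).
f' = 197 × (332 + 2.2)/(332 + 44.44) = 197 × 334.2/376.44 ≈ 175 Hz.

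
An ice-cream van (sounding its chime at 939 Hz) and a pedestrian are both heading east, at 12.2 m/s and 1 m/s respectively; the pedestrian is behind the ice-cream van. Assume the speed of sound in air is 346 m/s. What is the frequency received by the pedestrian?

The pedestrian is behind, so the ice-cream van is moving away from it while the pedestrian is moving toward the ice-cream van.
With source receding and observer approaching, f' = f · (v + v_o)/(v + v_s).
f' = 939 × (346 + 1)/(346 + 12.2) = 939 × 347/358.2 ≈ 910 Hz.

910 Hz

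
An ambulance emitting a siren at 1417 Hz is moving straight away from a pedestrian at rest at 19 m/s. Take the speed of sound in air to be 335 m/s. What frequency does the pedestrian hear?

Only the source moves, away from the listener, so f' = f · v/(v + v_s).
f' = 1417 × 335/(335 + 19) = 1417 × 335/354 ≈ 1341 Hz.

1341 Hz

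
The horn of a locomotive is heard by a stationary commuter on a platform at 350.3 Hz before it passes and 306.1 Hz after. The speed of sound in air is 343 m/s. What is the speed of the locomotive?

23.1 m/s

f₁/f₂ = (v + v_s)/(v − v_s), so v_s = v · (f₁ − f₂)/(f₁ + f₂).
v_s = 343 × (350.3 − 306.1)/(350.3 + 306.1) = 343 × 44.2/656.4 ≈ 23.1 m/s.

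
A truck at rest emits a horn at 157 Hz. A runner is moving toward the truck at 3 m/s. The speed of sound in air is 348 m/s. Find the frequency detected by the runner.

Moving observer, stationary source: f' = f · (v + v_o)/v.
f' = 157 × (348 + 3)/348 = 157 × 351/348 ≈ 158 Hz.

158 Hz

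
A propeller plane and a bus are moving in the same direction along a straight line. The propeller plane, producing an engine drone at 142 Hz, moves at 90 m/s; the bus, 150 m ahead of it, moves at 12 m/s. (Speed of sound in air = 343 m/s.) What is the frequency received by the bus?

The bus is ahead, so the propeller plane is moving toward it while the bus is moving away from the propeller plane.
Both move, so f' = f · (v − v_o)/(v − v_s).
f' = 142 × (343 − 12)/(343 − 90) = 142 × 331/253 ≈ 186 Hz.

186 Hz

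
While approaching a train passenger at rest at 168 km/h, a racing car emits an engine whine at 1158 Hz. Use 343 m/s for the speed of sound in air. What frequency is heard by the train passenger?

168 km/h = 46.67 m/s.
With the source moving toward a stationary observer, f' = f · v/(v − v_s).
f' = 1158 × 343/(343 − 46.67) = 1158 × 343/296.3 ≈ 1340 Hz.

1340 Hz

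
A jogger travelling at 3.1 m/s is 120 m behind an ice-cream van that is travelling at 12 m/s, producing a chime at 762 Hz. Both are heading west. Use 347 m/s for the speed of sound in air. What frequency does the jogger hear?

743 Hz

The jogger is behind, so the ice-cream van is moving away from it while the jogger is moving toward the ice-cream van.
Both move, so f' = f · (v + v_o)/(v + v_s).
f' = 762 × (347 + 3.1)/(347 + 12) = 762 × 350.1/359 ≈ 743 Hz.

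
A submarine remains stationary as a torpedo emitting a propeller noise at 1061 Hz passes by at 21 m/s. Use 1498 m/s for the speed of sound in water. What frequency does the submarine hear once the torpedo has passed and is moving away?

1046 Hz

Receding: f₂ = f · v/(v + v_s) = 1061 × 1498/1519 ≈ 1046 Hz.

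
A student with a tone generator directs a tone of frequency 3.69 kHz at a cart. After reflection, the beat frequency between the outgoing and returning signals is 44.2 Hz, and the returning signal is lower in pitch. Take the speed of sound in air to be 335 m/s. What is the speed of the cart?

Double Doppler shift off a moving reflector: f₂ = f₀ · (v + u)/(v − u) (u > 0 toward emitter).
Returning signal is lower, so f₂ = f₀ − Δf = 3690 − 44.2 = 3645.8 Hz.
Rearranging, u = v · (f₂ − f₀)/(f₂ + f₀) = 335 × -44.2/7335.8 ≈ -2.02 m/s.
So the cart is moving at 2.02 m/s away from the emitter.

2.02 m/s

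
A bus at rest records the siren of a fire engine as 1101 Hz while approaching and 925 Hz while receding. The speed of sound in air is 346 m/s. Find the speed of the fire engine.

30 m/s

f₁/f₂ = (v + v_s)/(v − v_s), so v_s = v · (f₁ − f₂)/(f₁ + f₂).
v_s = 346 × (1101 − 925)/(1101 + 925) = 346 × 176/2026 ≈ 30 m/s.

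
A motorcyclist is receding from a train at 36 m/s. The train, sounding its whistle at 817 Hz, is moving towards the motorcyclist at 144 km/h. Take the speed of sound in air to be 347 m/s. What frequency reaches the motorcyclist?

144 km/h = 40 m/s.
General Doppler shift: f' = f · (v − v_o)/(v − v_s).
f' = 817 × (347 − 36)/(347 − 40) = 817 × 311/307 ≈ 828 Hz.

828 Hz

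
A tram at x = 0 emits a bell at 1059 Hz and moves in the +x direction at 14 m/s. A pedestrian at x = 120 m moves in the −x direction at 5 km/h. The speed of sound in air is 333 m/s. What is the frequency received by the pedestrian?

5 km/h = 1.389 m/s.
The observer lies on the +x side, so the source is heading toward the observer and the observer is heading toward the source.
Both move, so f' = f · (v + v_o)/(v − v_s).
f' = 1059 × (333 + 1.389)/(333 − 14) = 1059 × 334.39/319 ≈ 1110 Hz.

1110 Hz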